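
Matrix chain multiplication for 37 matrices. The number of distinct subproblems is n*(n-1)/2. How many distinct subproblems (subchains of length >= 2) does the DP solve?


Subproblems are indexed by (i, j) where i < j.
Number of such pairs = n*(n-1)/2
= 37 * 36 / 2
= 666


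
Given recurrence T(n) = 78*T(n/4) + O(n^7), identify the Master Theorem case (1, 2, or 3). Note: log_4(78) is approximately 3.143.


Master Theorem parameters: a=78, b=4, c=7
log_b(a) = 3.143
Compare b^c with a: 4^7 = 16384 > 78, so c > log_b(a).
Comparing c=7 vs log_b(a)=3.143:
7 > 3.143 => Case 3
Result: T(n) = O(n^7)
Master Theorem case = 3


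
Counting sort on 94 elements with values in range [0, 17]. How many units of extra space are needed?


Output array size: 94 (to store sorted result)
Count array size: 18 (one slot per possible value, range 0 to 17)
Total extra space = 94 + 18 = 112


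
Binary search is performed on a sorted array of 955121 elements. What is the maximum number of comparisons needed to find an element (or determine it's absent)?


Binary search halves the search space each comparison:
  Step 1: search space = 955121 -> 477560
  Step 2: search space = 477560 -> 238780
  Step 3: search space = 238780 -> 119390
  Step 4: search space = 119390 -> 59695
  Step 5: search space = 59695 -> 29847
  Step 6: search space = 29847 -> 14923
  Step 7: search space = 14923 -> 7461
  Step 8: search space = 7461 -> 3730
  Step 9: search space = 3730 -> 1865
  Step 10: search space = 1865 -> 932
  Step 11: search space = 932 -> 466
  Step 12: search space = 466 -> 233
  Step 13: search space = 233 -> 116
  Step 14: search space = 116 -> 58
  Step 15: search space = 58 -> 29
  Step 16: search space = 29 -> 14
  Step 17: search space = 14 -> 7
  Step 18: search space = 7 -> 3
  Step 19: search space = 3 -> 1
  Step 20: search space = 1 (final check)
Maximum comparisons = floor(log2(955121)) + 1 = 19 + 1 = 20


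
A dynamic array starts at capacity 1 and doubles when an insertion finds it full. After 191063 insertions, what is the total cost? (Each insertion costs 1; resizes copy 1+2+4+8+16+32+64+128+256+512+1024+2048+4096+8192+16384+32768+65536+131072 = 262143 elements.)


Insertion cost: 191063 (one per element)
Resizes occur just before inserting elements 2, 3, 5, 9, ...
Elements copied at each resize: 1 + 2 + 4 + 8 + 16 + 32 + 64 + 128 + 256 + 512 + 1024 + 2048 + 4096 + 8192 + 16384 + 32768 + 65536 + 131072
Sum of copies = 262143 (geometric series: 2^k - 1)
Total = 191063 + 262143 = 453206


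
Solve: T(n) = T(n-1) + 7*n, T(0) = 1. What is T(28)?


Expanding the recurrence:
T(28) = T(27) + 7*28
       = T(26) + 7*27 + 7*28
       ...
       = T(0) + 7*(1 + 2 + ... + 28)
       = 1 + 7 * 28*29/2
       = 1 + 7 * 406
       = 1 + 2842 = 2843


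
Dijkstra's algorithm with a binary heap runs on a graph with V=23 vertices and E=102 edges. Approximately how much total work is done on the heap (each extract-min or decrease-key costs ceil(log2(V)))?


Dijkstra with a binary heap: each vertex is extracted once, each edge may relax once.
Each heap operation costs O(log V).
V + E = 23 + 102 = 125
ceil(log2(23)) = 5 (since 2^4 = 16 < 23 <= 32 = 2^5)
Total heap work = (V+E) * ceil(log2(V)) = 125 * 5 = 625


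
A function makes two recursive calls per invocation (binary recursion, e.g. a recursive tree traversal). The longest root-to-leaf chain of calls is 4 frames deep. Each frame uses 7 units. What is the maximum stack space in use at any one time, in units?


Binary recursion: the two calls run one after the other, so only one root-to-leaf chain of frames is on the stack at a time.
Maximum depth (longest chain) = 4 frames
Each frame = 7 units
Max stack space = 4 * 7 = 28


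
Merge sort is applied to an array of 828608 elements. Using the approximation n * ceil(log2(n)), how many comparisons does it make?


Merge sort divides the array into halves recursively.
Number of levels = ceil(log2(828608)) = 20
At each level, approximately n = 828608 comparisons are needed for merging.
Total comparisons ~ n * ceil(log2(n)) = 828608 * 20 = 16572160


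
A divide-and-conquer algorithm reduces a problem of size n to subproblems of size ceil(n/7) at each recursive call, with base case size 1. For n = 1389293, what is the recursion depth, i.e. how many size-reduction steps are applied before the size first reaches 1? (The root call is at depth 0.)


Each step divides the size by 7 (rounding up); after k steps the size is ceil(n/7^k), which equals 1 exactly when 7^k >= n.
So the depth is the smallest k with 7^k >= 1389293, i.e. ceil(log_7(1389293)).
7^7 = 823543 < 1389293 <= 5764801 = 7^8
Recursion depth = 8


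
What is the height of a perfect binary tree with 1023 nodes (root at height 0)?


A perfect binary tree with 1023 nodes:
  1023 = 2^10 - 1
  Levels: 0, 1, ..., 9
  Height = 9


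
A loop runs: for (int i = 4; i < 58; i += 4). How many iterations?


Loop starts at i = 4, increments by 4, stops when i >= 58.
Number of iterations = ceil((58 - 4) / 4)
= ceil(54 / 4)
= 14


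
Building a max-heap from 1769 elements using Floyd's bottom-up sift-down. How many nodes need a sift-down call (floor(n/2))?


In a heap of 1769 elements (0-indexed array):
  Last element index: 1768
  Parent of last element: floor((1768 - 1) / 2) = 883
  Internal nodes: indices 0 to 883
  Count = floor(1769/2) = 884


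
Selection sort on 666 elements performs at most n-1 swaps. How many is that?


Each of the 665 passes places one element in its final position.
Pass 1: swap minimum into position 0
Pass 2: swap minimum of remaining into position 1
...
Pass 665: last two elements, one swap
Maximum swaps = 666 - 1 = 665


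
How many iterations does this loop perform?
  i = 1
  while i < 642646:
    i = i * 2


The loop variable doubles each iteration:
i = 1 -> 2 -> 4 -> 8 -> 16 -> 32 -> 64 -> 128 -> 256 -> 512 -> 1024 -> 2048 -> 4096 -> 8192 -> 16384 -> 32768 -> 65536 -> 131072 -> 262144 -> 524288 -> 1048576 (stop, 1048576 >= 642646)
Number of doublings = ceil(log2(642646)) = 20


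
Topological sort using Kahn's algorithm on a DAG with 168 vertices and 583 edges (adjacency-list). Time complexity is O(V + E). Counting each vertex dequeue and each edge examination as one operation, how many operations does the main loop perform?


Kahn's algorithm:
  1. Compute in-degrees: O(V + E)
  2. Process queue: each vertex dequeued once (O(V))
     each edge examined once (O(E))
Total = V + E = 168 + 583 = 751


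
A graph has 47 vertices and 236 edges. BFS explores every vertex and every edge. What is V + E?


A full BFS traversal dequeues each vertex once and examines each edge once.
Vertex visits: 47
Edge visits: 236
V + E = 47 + 236 = 283


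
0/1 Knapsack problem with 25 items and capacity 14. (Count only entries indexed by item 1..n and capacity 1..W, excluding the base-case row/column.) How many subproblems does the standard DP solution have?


The DP table is indexed by (item, capacity).
Rows: 25 items
Columns: 14 capacity values (1 to W)
Total subproblems = 25 * 14 = 350


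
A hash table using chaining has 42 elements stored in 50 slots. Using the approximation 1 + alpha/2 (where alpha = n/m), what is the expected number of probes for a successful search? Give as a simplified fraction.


Load factor alpha = n/m = 42/50
Expected probes = 1 + alpha/2 = 1 + 42/(2*50)
= 1 + 42/100
= 100/100 + 42/100
= 142/100
Simplify: 71/50


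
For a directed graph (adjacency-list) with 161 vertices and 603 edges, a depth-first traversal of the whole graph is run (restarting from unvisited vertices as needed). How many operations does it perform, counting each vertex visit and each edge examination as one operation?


A full DFS traversal visits each vertex once and examines each edge once.
V = 161
E = 603
Sum = 161 + 603 = 764


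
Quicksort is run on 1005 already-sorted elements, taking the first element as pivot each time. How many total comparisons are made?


Sum of comparisons per partition:
1004 + 1003 + ... + 1 + 0
= 1005 * (1005 - 1) / 2
= 1005 * 1004 / 2
= 504510


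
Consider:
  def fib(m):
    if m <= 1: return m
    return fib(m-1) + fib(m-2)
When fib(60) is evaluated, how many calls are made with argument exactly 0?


Let N(m) = number of times fib(m) is called while evaluating fib(60).
N(60) = 1 (the initial call).
N(59) = 1 (only fib(60) calls it).
For 1 <= m <= 58: fib(m) is called by fib(m+1) and fib(m+2), so
  N(m) = N(m+1) + N(m+2).
fib(0) is called only by fib(2), so N(0) = N(2).
Walk down from m=60:
  N(60)=1, N(59)=1, N(58)=2, N(57)=3, N(56)=5, N(55)=8, N(54)=13, N(53)=21, N(52)=34, N(51)=55, N(50)=89, N(49)=144, N(48)=233, N(47)=377, N(46)=610, N(45)=987, N(44)=1597, N(43)=2584, N(42)=4181, N(41)=6765, N(40)=10946, N(39)=17711, N(38)=28657, N(37)=46368, N(36)=75025, N(35)=121393, N(34)=196418, N(33)=317811, N(32)=514229, N(31)=832040, N(30)=1346269, N(29)=2178309, N(28)=3524578, N(27)=5702887, N(26)=9227465, N(25)=14930352, N(24)=24157817, N(23)=39088169, N(22)=63245986, N(21)=102334155, N(20)=165580141, N(19)=267914296, N(18)=433494437, N(17)=701408733, N(16)=1134903170, N(15)=1836311903, N(14)=2971215073, N(13)=4807526976, N(12)=7778742049, N(11)=12586269025, N(10)=20365011074, N(9)=32951280099, N(8)=53316291173, N(7)=86267571272, N(6)=139583862445, N(5)=225851433717, N(4)=365435296162, N(3)=591286729879, N(2)=956722026041, N(1)=1548008755920, N(0)=N(2)=956722026041
N(0) = 956722026041


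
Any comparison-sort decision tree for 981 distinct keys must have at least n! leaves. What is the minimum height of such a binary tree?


A binary decision tree of height h has at most 2^h leaves and needs at least n! of them, so h >= ceil(log2(n!)).
981! is far too large to multiply out, so use Stirling's series:
  ln(n!) ~ n ln n - n + (1/2) ln(2 pi n) + 1/(12n)  (error below 1/(360 n^3), negligible here)
  ln(981) = 6.8885725
  n ln n = 981 * 6.8885725 = 6757.6896
  (1/2) ln(2 pi * 981) = (1/2) ln(6163.8048) = 4.3632
  1/(12*981) = 0.0001
  ln(981!) ~ 6757.6896 - 981 + 4.3632 + 0.0001 = 5781.0529
Convert to base 2: log2(981!) = 5781.0529 / ln 2 = 5781.0529 / 0.69314718 = 8340.2964
ceil(8340.2964) = 8341


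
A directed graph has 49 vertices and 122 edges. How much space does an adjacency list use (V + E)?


Adjacency list: one list head per vertex + one entry per edge
Vertex heads: 49
Edge entries: 122
Total = 49 + 122 = 171


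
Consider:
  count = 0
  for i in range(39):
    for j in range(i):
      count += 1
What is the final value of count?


For each i, the inner loop runs i times:
  i=0: inner runs 0 times
  i=1: inner runs 1 time
  i=2: inner runs 2 times
  i=3: inner runs 3 times
  i=4: inner runs 4 times
  i=5: inner runs 5 times
  i=6: inner runs 6 times
  i=7: inner runs 7 times
  ...
Total = 0 + 1 + 2 + ... + 38 = 39*(39-1)/2 = 741


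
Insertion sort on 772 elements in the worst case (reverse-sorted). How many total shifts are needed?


In the worst case (reverse-sorted), each element shifts past all previous:
  Element 1: 1 shifts
  Element 2: 2 shifts
  Element 3: 3 shifts
  Element 4: 4 shifts
  Element 5: 5 shifts
  ...
  Element 771: 771 shifts
Total = 1 + 2 + ... + 771
= 772*(772-1)/2 = 297606


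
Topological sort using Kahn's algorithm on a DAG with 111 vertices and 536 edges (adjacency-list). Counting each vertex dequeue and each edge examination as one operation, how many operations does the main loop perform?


Kahn's algorithm:
  1. Compute in-degrees: O(V + E)
  2. Process queue: each vertex dequeued once (O(V))
     each edge examined once (O(E))
Total = V + E = 111 + 536 = 647


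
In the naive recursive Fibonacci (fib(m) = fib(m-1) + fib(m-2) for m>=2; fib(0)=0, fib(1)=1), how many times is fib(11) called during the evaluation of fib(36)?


Let N(m) = number of times fib(m) is called while evaluating fib(36).
N(36) = 1 (the initial call).
N(35) = 1 (only fib(36) calls it).
For 1 <= m <= 34: fib(m) is called by fib(m+1) and fib(m+2), so
  N(m) = N(m+1) + N(m+2).
fib(0) is called only by fib(2), so N(0) = N(2).
Walk down from m=36:
  N(36)=1, N(35)=1, N(34)=2, N(33)=3, N(32)=5, N(31)=8, N(30)=13, N(29)=21, N(28)=34, N(27)=55, N(26)=89, N(25)=144, N(24)=233, N(23)=377, N(22)=610, N(21)=987, N(20)=1597, N(19)=2584, N(18)=4181, N(17)=6765, N(16)=10946, N(15)=17711, N(14)=28657, N(13)=46368, N(12)=75025, N(11)=121393
N(11) = 121393


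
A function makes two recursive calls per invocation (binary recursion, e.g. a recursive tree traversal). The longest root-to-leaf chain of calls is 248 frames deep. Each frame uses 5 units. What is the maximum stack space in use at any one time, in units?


Binary recursion: the two calls run one after the other, so only one root-to-leaf chain of frames is on the stack at a time.
Maximum depth (longest chain) = 248 frames
Each frame = 5 units
Max stack space = 248 * 5 = 1240


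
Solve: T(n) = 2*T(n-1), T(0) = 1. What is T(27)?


Unrolling:
T(27) = 2*T(26) = 2^2*T(25) = ... = 2^27*T(0)
= 2^27 * 1
= 134217728 * 1 = 134217728


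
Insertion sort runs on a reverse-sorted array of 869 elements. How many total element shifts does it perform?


Sum of shifts = 1 + 2 + 3 + ... + 868
= 869 * 868 / 2
= 754292 / 2
= 377146


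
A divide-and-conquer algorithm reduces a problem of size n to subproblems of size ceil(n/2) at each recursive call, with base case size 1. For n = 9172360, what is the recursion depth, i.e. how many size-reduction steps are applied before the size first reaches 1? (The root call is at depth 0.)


Each step divides the size by 2 (rounding up); after k steps the size is ceil(n/2^k), which equals 1 exactly when 2^k >= n.
So the depth is the smallest k with 2^k >= 9172360, i.e. ceil(log_2(9172360)).
2^23 = 8388608 < 9172360 <= 16777216 = 2^24
Recursion depth = 24


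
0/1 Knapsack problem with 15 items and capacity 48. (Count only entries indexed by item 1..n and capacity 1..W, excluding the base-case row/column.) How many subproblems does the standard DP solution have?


The DP table is indexed by (item, capacity).
Rows: 15 items
Columns: 48 capacity values (1 to W)
Total subproblems = 15 * 48 = 720


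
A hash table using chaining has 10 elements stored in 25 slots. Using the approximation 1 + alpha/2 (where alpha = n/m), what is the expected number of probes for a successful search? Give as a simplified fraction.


Load factor alpha = n/m = 10/25
Expected probes = 1 + alpha/2 = 1 + 10/(2*25)
= 1 + 10/50
= 50/50 + 10/50
= 60/50
Simplify: 6/5


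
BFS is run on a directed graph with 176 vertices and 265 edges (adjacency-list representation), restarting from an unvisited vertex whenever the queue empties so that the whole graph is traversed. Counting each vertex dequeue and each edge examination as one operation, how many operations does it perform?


A full BFS traversal dequeues each vertex exactly once and examines each directed edge exactly once.
V = 176 (vertex processing cost)
E = 265 (edge examination cost)
Total operations proportional to V + E = 176 + 265 = 441


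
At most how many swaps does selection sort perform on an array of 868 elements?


Each of the 867 passes places one element in its final position.
Pass 1: swap minimum into position 0
Pass 2: swap minimum of remaining into position 1
...
Pass 867: last two elements, one swap
Maximum swaps = 868 - 1 = 867


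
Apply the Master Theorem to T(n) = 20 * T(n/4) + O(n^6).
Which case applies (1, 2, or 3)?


The Master Theorem: T(n) = a*T(n/b) + O(n^c)
  a = 20, b = 4, c = 6
log_b(a) = log_4(20) ~ 2.161
Compare b^c with a: 4^6 = 4096 > 20, so c > log_b(a).
Since c > log_b(a), Case 3 applies.
T(n) = O(n^6)
Master Theorem case = 3


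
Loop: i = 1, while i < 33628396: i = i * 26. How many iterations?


i multiplies by 26 each step:
i = 1 -> 26 -> 676 -> 17576 -> 456976 -> 11881376 -> 308915776 (stop)
Iterations = ceil(log_26(33628396)) = 6


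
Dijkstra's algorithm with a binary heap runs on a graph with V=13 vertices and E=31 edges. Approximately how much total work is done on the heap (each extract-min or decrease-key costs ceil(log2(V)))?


Dijkstra with a binary heap: each vertex is extracted once, each edge may relax once.
Each heap operation costs O(log V).
V + E = 13 + 31 = 44
ceil(log2(13)) = 4 (since 2^3 = 8 < 13 <= 16 = 2^4)
Total heap work = (V+E) * ceil(log2(V)) = 44 * 4 = 176


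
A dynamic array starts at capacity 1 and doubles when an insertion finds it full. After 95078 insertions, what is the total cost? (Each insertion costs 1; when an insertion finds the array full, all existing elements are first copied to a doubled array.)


Insertion cost: 95078 (one per element)
Resizes occur just before inserting elements 2, 3, 5, 9, ...
Elements copied at each resize: 1 + 2 + 4 + 8 + 16 + 32 + 64 + 128 + 256 + 512 + 1024 + 2048 + 4096 + 8192 + 16384 + 32768 + 65536
Sum of copies = 131071 (geometric series: 2^k - 1)
Total = 95078 + 131071 = 226149


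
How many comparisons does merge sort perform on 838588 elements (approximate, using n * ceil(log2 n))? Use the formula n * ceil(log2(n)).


Recursion depth: ceil(log2(838588)) = 20
Each recursion level merges n = 838588 elements
Total = 838588 * 20 = 16771760


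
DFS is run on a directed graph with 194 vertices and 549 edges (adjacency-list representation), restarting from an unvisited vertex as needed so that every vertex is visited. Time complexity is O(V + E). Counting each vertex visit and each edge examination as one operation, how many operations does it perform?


A full DFS traversal processes each vertex exactly once (push/pop on stack).
Each directed edge is examined once.
V = 194, E = 549
V + E = 743


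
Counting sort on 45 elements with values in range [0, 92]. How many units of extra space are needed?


Output array size: 45 (to store sorted result)
Count array size: 93 (one slot per possible value, range 0 to 92)
Total extra space = 45 + 93 = 138


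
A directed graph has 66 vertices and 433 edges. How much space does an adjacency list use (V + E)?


Adjacency list: one list head per vertex + one entry per edge
Vertex heads: 66
Edge entries: 433
Total = 66 + 433 = 499


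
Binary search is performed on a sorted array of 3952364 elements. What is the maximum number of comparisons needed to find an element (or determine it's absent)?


Binary search halves the search space each comparison:
  Step 1: search space = 3952364 -> 1976182
  Step 2: search space = 1976182 -> 988091
  Step 3: search space = 988091 -> 494045
  Step 4: search space = 494045 -> 247022
  Step 5: search space = 247022 -> 123511
  Step 6: search space = 123511 -> 61755
  Step 7: search space = 61755 -> 30877
  Step 8: search space = 30877 -> 15438
  Step 9: search space = 15438 -> 7719
  Step 10: search space = 7719 -> 3859
  Step 11: search space = 3859 -> 1929
  Step 12: search space = 1929 -> 964
  Step 13: search space = 964 -> 482
  Step 14: search space = 482 -> 241
  Step 15: search space = 241 -> 120
  Step 16: search space = 120 -> 60
  Step 17: search space = 60 -> 30
  Step 18: search space = 30 -> 15
  Step 19: search space = 15 -> 7
  Step 20: search space = 7 -> 3
  Step 21: search space = 3 -> 1
  Step 22: search space = 1 (final check)
Maximum comparisons = floor(log2(3952364)) + 1 = 21 + 1 = 22


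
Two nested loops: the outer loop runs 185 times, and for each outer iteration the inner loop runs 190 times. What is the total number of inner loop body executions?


Outer loop: 185 iterations
Inner loop: 190 iterations per outer iteration
Total = 185 * 190 = 35150


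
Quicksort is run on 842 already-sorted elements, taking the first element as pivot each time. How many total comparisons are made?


Sum of comparisons per partition:
841 + 840 + ... + 1 + 0
= 842 * (842 - 1) / 2
= 842 * 841 / 2
= 354061


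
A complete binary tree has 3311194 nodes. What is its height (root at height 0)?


In a complete binary tree, level k holds nodes 2^k .. 2^(k+1)-1 (1-indexed).
Height = floor(log2(n)) = floor(log2(3311194)) = 21
Check: 2^21 = 2097152 <= 3311194 < 4194304 = 2^22


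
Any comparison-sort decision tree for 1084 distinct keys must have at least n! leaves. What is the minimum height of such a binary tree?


A binary decision tree of height h has at most 2^h leaves and needs at least n! of them, so h >= ceil(log2(n!)).
1084! is far too large to multiply out, so use Stirling's series:
  ln(n!) ~ n ln n - n + (1/2) ln(2 pi n) + 1/(12n)  (error below 1/(360 n^3), negligible here)
  ln(1084) = 6.9884132
  n ln n = 1084 * 6.9884132 = 7575.4399
  (1/2) ln(2 pi * 1084) = (1/2) ln(6810.9729) = 4.4131
  1/(12*1084) = 0.0001
  ln(1084!) ~ 7575.4399 - 1084 + 4.4131 + 0.0001 = 6495.8531
Convert to base 2: log2(1084!) = 6495.8531 / ln 2 = 6495.8531 / 0.69314718 = 9371.5351
ceil(9371.5351) = 9372


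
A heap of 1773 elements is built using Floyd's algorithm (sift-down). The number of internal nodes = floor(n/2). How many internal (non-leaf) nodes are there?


Leaf nodes occupy roughly half the array.
Sift-down is called for each internal node, starting from the last one.
Internal nodes = floor(n/2) = floor(1773/2) = 886


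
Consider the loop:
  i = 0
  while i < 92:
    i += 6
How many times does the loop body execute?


Starting at i = 0, each iteration adds 6.
Iterations until i >= 92:
  Iteration 1: i = 0 -> i = 6
  Iteration 2: i = 6 -> i = 12
  Iteration 3: i = 12 -> i = 18
  Iteration 4: i = 18 -> i = 24
  Iteration 5: i = 24 -> i = 30
  Iteration 6: i = 30 -> i = 36
  Iteration 7: i = 36 -> i = 42
  Iteration 8: i = 42 -> i = 48
  ... continuing ...
Total iterations = ceil(92/6) = 16


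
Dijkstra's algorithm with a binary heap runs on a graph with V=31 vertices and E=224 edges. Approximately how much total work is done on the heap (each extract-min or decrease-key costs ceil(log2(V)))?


Dijkstra with a binary heap: each vertex is extracted once, each edge may relax once.
Each heap operation costs O(log V).
V + E = 31 + 224 = 255
ceil(log2(31)) = 5 (since 2^4 = 16 < 31 <= 32 = 2^5)
Total heap work = (V+E) * ceil(log2(V)) = 255 * 5 = 1275


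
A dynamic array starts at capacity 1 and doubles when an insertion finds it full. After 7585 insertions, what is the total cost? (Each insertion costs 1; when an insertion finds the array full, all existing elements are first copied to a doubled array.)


Insertion cost: 7585 (one per element)
Resizes occur just before inserting elements 2, 3, 5, 9, ...
Elements copied at each resize: 1 + 2 + 4 + 8 + 16 + 32 + 64 + 128 + 256 + 512 + 1024 + 2048 + 4096
Sum of copies = 8191 (geometric series: 2^k - 1)
Total = 7585 + 8191 = 15776


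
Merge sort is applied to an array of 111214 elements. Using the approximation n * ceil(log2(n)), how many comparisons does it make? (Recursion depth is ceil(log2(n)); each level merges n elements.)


Merge sort divides the array into halves recursively.
Number of levels = ceil(log2(111214)) = 17
At each level, approximately n = 111214 comparisons are needed for merging.
Total comparisons ~ n * ceil(log2(n)) = 111214 * 17 = 1890638


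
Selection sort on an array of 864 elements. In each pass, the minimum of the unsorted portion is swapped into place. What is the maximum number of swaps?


Selection sort performs one swap per pass:
  Pass 1: find min in positions 0 to 863, swap with position 0
  Pass 2: find min in positions 1 to 863, swap with position 1
  Pass 3: find min in positions 2 to 863, swap with position 2
  Pass 4: find min in positions 3 to 863, swap with position 3
  Pass 5: find min in positions 4 to 863, swap with position 4
  ... (858 more passes)
Total passes (and swaps) = n - 1 = 864 - 1 = 863


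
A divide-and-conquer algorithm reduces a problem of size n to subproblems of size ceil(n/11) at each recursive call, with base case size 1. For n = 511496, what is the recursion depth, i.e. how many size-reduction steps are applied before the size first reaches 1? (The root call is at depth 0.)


Each step divides the size by 11 (rounding up); after k steps the size is ceil(n/11^k), which equals 1 exactly when 11^k >= n.
So the depth is the smallest k with 11^k >= 511496, i.e. ceil(log_11(511496)).
11^5 = 161051 < 511496 <= 1771561 = 11^6
Recursion depth = 6


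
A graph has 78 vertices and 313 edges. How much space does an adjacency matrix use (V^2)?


Adjacency matrix: V x V grid of entries
Space = V^2 = 78^2 = 78 * 78 = 6084


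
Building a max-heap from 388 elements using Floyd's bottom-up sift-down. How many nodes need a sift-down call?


In a heap of 388 elements (0-indexed array):
  Last element index: 387
  Parent of last element: floor((387 - 1) / 2) = 193
  Internal nodes: indices 0 to 193
  Count = floor(388/2) = 194


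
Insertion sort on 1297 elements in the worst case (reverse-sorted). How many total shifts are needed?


In the worst case (reverse-sorted), each element shifts past all previous:
  Element 1: 1 shifts
  Element 2: 2 shifts
  Element 3: 3 shifts
  Element 4: 4 shifts
  Element 5: 5 shifts
  ...
  Element 1296: 1296 shifts
Total = 1 + 2 + ... + 1296
= 1297*(1297-1)/2 = 840456


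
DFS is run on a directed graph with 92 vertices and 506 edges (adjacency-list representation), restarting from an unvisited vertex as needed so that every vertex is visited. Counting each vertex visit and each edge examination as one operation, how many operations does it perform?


A full DFS traversal processes each vertex exactly once (push/pop on stack).
Each directed edge is examined once.
V = 92, E = 506
V + E = 598


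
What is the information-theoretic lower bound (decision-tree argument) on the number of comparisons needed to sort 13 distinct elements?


A binary decision tree of height h has at most 2^h leaves and needs at least n! of them, so h >= ceil(log2(n!)).
Compute 13! as a running product:
  x2 = 2, x3 = 6, x4 = 24, x5 = 120
  x6 = 720, x7 = 5040, x8 = 40320, x9 = 362880
  x10 = 3628800, x11 = 39916800, x12 = 479001600, x13 = 6227020800
13! = 6227020800
Bracket between powers of 2:
  2^32 = 4294967296 < 6227020800 <= 8589934592 = 2^33
So ceil(log2(13!)) = 33


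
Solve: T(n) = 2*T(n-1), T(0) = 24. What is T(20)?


Unrolling:
T(20) = 2*T(19) = 2^2*T(18) = ... = 2^20*T(0)
= 2^20 * 24
= 1048576 * 24 = 25165824


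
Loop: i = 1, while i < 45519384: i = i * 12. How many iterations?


i multiplies by 12 each step:
i = 1 -> 12 -> 144 -> 1728 -> 20736 -> 248832 -> 2985984 -> 35831808 -> 429981696 (stop)
Iterations = ceil(log_12(45519384)) = 8


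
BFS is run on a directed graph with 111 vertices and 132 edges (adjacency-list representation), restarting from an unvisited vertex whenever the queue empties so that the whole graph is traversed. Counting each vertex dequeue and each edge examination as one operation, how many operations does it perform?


A full BFS traversal dequeues each vertex exactly once and examines each directed edge exactly once.
V = 111 (vertex processing cost)
E = 132 (edge examination cost)
Total operations proportional to V + E = 111 + 132 = 243


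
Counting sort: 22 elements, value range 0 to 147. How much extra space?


n = 22 (output array)
k = 148 (count array for 148 distinct values)
Extra space = 22 + 148 = 170


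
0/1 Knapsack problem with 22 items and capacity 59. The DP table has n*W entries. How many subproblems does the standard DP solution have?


The DP table is indexed by (item, capacity).
Rows: 22 items
Columns: 59 capacity values (1 to W)
Total subproblems = 22 * 59 = 1298


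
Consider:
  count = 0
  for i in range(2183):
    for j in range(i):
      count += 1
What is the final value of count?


For each i, the inner loop runs i times:
  i=0: inner runs 0 times
  i=1: inner runs 1 time
  i=2: inner runs 2 times
  i=3: inner runs 3 times
  i=4: inner runs 4 times
  i=5: inner runs 5 times
  i=6: inner runs 6 times
  i=7: inner runs 7 times
  ...
Total = 0 + 1 + 2 + ... + 2182 = 2183*(2183-1)/2 = 2381653


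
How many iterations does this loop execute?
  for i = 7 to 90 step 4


The loop variable i takes values starting at 7 and increments by 4 each iteration.
Sequence: i = 7, 11, 15, 19, 23, 27, 31, 35, 39, ...
The upper bound 90 is inclusive, so the count is floor((last - first) / step) + 1:
floor((90 - 7) / 4) + 1 = floor(83/4) + 1 = 20 + 1 = 21


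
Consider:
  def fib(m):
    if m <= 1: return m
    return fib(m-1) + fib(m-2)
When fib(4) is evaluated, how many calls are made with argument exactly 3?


Let N(m) = number of times fib(m) is called while evaluating fib(4).
N(4) = 1 (the initial call).
N(3) = 1 (only fib(4) calls it).
For 1 <= m <= 2: fib(m) is called by fib(m+1) and fib(m+2), so
  N(m) = N(m+1) + N(m+2).
fib(0) is called only by fib(2), so N(0) = N(2).
Walk down from m=4:
  N(4)=1, N(3)=1
N(3) = 1


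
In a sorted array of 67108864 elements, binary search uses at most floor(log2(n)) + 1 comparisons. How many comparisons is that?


Halving sequence: 67108864 -> 33554432 -> 16777216 -> 8388608 -> 4194304 -> 2097152 -> 1048576 -> 524288 -> 262144 -> 131072 -> 65536 -> 32768 -> 16384 -> 8192 -> 4096 -> 2048 -> 1024 -> 512 -> 256 -> 128 -> 64 -> 32 -> 16 -> 8 -> 4 -> 2 -> 1
Number of halvings = 26
Max comparisons = 26 + 1 = 27


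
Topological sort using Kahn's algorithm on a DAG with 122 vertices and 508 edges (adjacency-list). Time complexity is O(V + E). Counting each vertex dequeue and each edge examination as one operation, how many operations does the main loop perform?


Kahn's algorithm:
  1. Compute in-degrees: O(V + E)
  2. Process queue: each vertex dequeued once (O(V))
     each edge examined once (O(E))
Total = V + E = 122 + 508 = 630


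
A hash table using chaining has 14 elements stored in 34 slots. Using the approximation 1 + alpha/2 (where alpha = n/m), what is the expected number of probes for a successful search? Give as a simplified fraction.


Load factor alpha = n/m = 14/34
Expected probes = 1 + alpha/2 = 1 + 14/(2*34)
= 1 + 14/68
= 68/68 + 14/68
= 82/68
Simplify: 41/34


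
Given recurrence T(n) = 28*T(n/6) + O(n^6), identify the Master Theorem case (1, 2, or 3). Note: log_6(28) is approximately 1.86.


Master Theorem parameters: a=28, b=6, c=6
log_b(a) = 1.86
Compare b^c with a: 6^6 = 46656 > 28, so c > log_b(a).
Comparing c=6 vs log_b(a)=1.86:
6 > 1.86 => Case 3
Result: T(n) = O(n^6)
Master Theorem case = 3


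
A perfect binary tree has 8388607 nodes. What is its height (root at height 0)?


For a perfect binary tree of height h: n = 2^(h+1) - 1, so h = log2(n+1) - 1.
  n + 1 = 8388608 = 2^23
  log2(8388608) = 23
  height = 23 - 1 = 22


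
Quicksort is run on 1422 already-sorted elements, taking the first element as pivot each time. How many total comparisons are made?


Sum of comparisons per partition:
1421 + 1420 + ... + 1 + 0
= 1422 * (1422 - 1) / 2
= 1422 * 1421 / 2
= 1010331


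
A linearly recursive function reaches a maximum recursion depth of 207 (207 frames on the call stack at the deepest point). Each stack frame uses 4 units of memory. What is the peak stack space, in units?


Maximum recursion depth = 207 frames
Memory per frame = 4 units
Total stack space = depth * frame_size
= 207 * 4 = 828


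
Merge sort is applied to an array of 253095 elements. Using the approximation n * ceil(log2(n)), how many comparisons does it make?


Merge sort divides the array into halves recursively.
Number of levels = ceil(log2(253095)) = 18
At each level, approximately n = 253095 comparisons are needed for merging.
Total comparisons ~ n * ceil(log2(n)) = 253095 * 18 = 4555710


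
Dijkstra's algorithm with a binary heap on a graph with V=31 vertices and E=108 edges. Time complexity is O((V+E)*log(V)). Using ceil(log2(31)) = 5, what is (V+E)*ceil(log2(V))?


Dijkstra with a binary heap: each vertex is extracted once, each edge may relax once.
Each heap operation costs O(log V).
V + E = 31 + 108 = 139
ceil(log2(31)) = 5 (since 2^4 = 16 < 31 <= 32 = 2^5)
Total heap work = (V+E) * ceil(log2(V)) = 139 * 5 = 695


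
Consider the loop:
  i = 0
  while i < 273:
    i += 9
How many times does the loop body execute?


Starting at i = 0, each iteration adds 9.
Iterations until i >= 273:
  Iteration 1: i = 0 -> i = 9
  Iteration 2: i = 9 -> i = 18
  Iteration 3: i = 18 -> i = 27
  Iteration 4: i = 27 -> i = 36
  Iteration 5: i = 36 -> i = 45
  Iteration 6: i = 45 -> i = 54
  Iteration 7: i = 54 -> i = 63
  Iteration 8: i = 63 -> i = 72
  ... continuing ...
Total iterations = ceil(273/9) = 31


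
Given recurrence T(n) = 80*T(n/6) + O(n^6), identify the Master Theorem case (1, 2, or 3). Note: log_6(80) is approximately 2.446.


Master Theorem parameters: a=80, b=6, c=6
log_b(a) = 2.446
Compare b^c with a: 6^6 = 46656 > 80, so c > log_b(a).
Comparing c=6 vs log_b(a)=2.446:
6 > 2.446 => Case 3
Result: T(n) = O(n^6)
Master Theorem case = 3


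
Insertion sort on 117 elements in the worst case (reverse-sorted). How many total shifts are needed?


In the worst case (reverse-sorted), each element shifts past all previous:
  Element 1: 1 shifts
  Element 2: 2 shifts
  Element 3: 3 shifts
  Element 4: 4 shifts
  Element 5: 5 shifts
  ...
  Element 116: 116 shifts
Total = 1 + 2 + ... + 116
= 117*(117-1)/2 = 6786


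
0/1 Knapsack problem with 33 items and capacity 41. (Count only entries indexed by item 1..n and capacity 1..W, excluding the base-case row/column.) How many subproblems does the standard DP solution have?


The DP table is indexed by (item, capacity).
Rows: 33 items
Columns: 41 capacity values (1 to W)
Total subproblems = 33 * 41 = 1353


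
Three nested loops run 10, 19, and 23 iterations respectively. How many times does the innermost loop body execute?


Loop 1 (outermost): 10 iterations
Loop 2 (middle): 19 iterations per outer
Loop 3 (innermost): 23 iterations per middle
Total = 10 * 19 * 23 = 4370


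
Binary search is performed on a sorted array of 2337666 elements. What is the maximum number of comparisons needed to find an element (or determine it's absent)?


Binary search halves the search space each comparison:
  Step 1: search space = 2337666 -> 1168833
  Step 2: search space = 1168833 -> 584416
  Step 3: search space = 584416 -> 292208
  Step 4: search space = 292208 -> 146104
  Step 5: search space = 146104 -> 73052
  Step 6: search space = 73052 -> 36526
  Step 7: search space = 36526 -> 18263
  Step 8: search space = 18263 -> 9131
  Step 9: search space = 9131 -> 4565
  Step 10: search space = 4565 -> 2282
  Step 11: search space = 2282 -> 1141
  Step 12: search space = 1141 -> 570
  Step 13: search space = 570 -> 285
  Step 14: search space = 285 -> 142
  Step 15: search space = 142 -> 71
  Step 16: search space = 71 -> 35
  Step 17: search space = 35 -> 17
  Step 18: search space = 17 -> 8
  Step 19: search space = 8 -> 4
  Step 20: search space = 4 -> 2
  Step 21: search space = 2 -> 1
  Step 22: search space = 1 (final check)
Maximum comparisons = floor(log2(2337666)) + 1 = 21 + 1 = 22


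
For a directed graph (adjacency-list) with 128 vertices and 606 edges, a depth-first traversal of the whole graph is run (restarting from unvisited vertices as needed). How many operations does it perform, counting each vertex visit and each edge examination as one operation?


A full DFS traversal visits each vertex once and examines each edge once.
V = 128
E = 606
Sum = 128 + 606 = 734


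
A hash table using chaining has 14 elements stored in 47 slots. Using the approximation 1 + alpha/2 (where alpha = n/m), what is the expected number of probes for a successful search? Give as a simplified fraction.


Load factor alpha = n/m = 14/47
Expected probes = 1 + alpha/2 = 1 + 14/(2*47)
= 1 + 14/94
= 94/94 + 14/94
= 108/94
Simplify: 54/47


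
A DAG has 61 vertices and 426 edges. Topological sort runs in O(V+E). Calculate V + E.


V = 61 (vertex processing)
E = 426 (edge processing)
V + E = 61 + 426 = 487


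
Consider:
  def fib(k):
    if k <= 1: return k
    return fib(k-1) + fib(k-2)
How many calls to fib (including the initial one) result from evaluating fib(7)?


Let C(m) = total calls to evaluate fib(m). Then C(0)=C(1)=1, and
C(m) = 1 + C(m-1) + C(m-2) for m >= 2.
Build the table (each entry = 1 + previous two):
  C(0) = 1
  C(1) = 1
  C(2) = 1 + 1 + 1 = 3
  C(3) = 1 + 3 + 1 = 5
  C(4) = 1 + 5 + 3 = 9
  C(5) = 1 + 9 + 5 = 15
  C(6) = 1 + 15 + 9 = 25
  C(7) = 1 + 25 + 15 = 41
Total calls for fib(7) = 41


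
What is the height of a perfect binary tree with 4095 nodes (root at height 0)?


A perfect binary tree with 4095 nodes:
  4095 = 2^12 - 1
  Levels: 0, 1, ..., 11
  Height = 11


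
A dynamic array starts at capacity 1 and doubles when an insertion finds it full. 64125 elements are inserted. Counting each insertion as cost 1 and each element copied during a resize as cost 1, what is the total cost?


n = 64125
Insertion costs: 64125
Resizes copy 1, 2, 4, ... up to the largest power of 2 that is <= n-1 = 64124, i.e. 32768.
Copy costs = 1 + 2 + 4 + 8 + 16 + 32 + 64 + 128 + 256 + 512 + 1024 + 2048 + 4096 + 8192 + 16384 + 32768 = 65535
Total = 64125 + 65535 = 129660


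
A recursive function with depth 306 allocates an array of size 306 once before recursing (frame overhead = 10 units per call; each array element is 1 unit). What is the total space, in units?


Array allocation: 306 units (allocated once)
Stack frames: 306 deep * 10 per frame = 3060 units
Total = 306 + 3060 = 3366


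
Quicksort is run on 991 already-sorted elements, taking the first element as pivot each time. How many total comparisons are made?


Sum of comparisons per partition:
990 + 989 + ... + 1 + 0
= 991 * (991 - 1) / 2
= 991 * 990 / 2
= 490545


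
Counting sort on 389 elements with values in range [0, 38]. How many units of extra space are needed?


Output array size: 389 (to store sorted result)
Count array size: 39 (one slot per possible value, range 0 to 38)
Total extra space = 389 + 39 = 428


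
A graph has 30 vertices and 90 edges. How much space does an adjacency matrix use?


Adjacency matrix: V x V grid of entries
Space = V^2 = 30^2 = 30 * 30 = 900


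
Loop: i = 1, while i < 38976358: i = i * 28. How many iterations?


i multiplies by 28 each step:
i = 1 -> 28 -> 784 -> 21952 -> 614656 -> 17210368 -> 481890304 (stop)
Iterations = ceil(log_28(38976358)) = 6


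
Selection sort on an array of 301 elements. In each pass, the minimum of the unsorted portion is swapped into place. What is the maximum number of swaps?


Selection sort performs one swap per pass:
  Pass 1: find min in positions 0 to 300, swap with position 0
  Pass 2: find min in positions 1 to 300, swap with position 1
  Pass 3: find min in positions 2 to 300, swap with position 2
  Pass 4: find min in positions 3 to 300, swap with position 3
  Pass 5: find min in positions 4 to 300, swap with position 4
  ... (295 more passes)
Total passes (and swaps) = n - 1 = 301 - 1 = 300


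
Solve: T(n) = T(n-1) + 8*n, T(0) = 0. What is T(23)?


Expanding the recurrence:
T(23) = T(22) + 8*23
       = T(21) + 8*22 + 8*23
       ...
       = T(0) + 8*(1 + 2 + ... + 23)
       = 0 + 8 * 23*24/2
       = 0 + 8 * 276
       = 0 + 2208 = 2208


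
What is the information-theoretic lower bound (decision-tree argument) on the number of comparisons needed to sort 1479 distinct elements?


A binary decision tree of height h has at most 2^h leaves and needs at least n! of them, so h >= ceil(log2(n!)).
1479! is far too large to multiply out, so use Stirling's series:
  ln(n!) ~ n ln n - n + (1/2) ln(2 pi n) + 1/(12n)  (error below 1/(360 n^3), negligible here)
  ln(1479) = 7.2991215
  n ln n = 1479 * 7.2991215 = 10795.4007
  (1/2) ln(2 pi * 1479) = (1/2) ln(9292.8311) = 4.5685
  1/(12*1479) = 0.0001
  ln(1479!) ~ 10795.4007 - 1479 + 4.5685 + 0.0001 = 9320.9693
Convert to base 2: log2(1479!) = 9320.9693 / ln 2 = 9320.9693 / 0.69314718 = 13447.3162
ceil(13447.3162) = 13448


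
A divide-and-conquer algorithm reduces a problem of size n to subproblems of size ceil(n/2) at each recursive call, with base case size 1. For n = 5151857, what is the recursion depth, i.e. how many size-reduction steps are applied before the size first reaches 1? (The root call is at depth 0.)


Each step divides the size by 2 (rounding up); after k steps the size is ceil(n/2^k), which equals 1 exactly when 2^k >= n.
So the depth is the smallest k with 2^k >= 5151857, i.e. ceil(log_2(5151857)).
2^22 = 4194304 < 5151857 <= 8388608 = 2^23
Recursion depth = 23
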